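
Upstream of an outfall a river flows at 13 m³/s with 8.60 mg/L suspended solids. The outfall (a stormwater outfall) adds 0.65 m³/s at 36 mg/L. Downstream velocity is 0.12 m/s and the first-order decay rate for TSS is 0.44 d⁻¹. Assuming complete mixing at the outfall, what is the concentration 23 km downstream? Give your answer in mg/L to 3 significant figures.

After complete mixing, C₀ = (0.65·36 + 13·8.6) / 13.65 = 9.905 mg/L.
Travel time t = 2.3e+04 m / 0.12 m/s = 1.917e+05 s = 2.218 d.
C = 9.905·exp(−0.44·2.218) = 9.905·0.3768 = 3.732 mg/L.

3.73 mg/L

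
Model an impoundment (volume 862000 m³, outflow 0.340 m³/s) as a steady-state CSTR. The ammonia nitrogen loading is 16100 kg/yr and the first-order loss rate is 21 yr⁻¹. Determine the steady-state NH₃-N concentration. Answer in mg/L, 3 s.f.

0.558 mg/L

Outflow Q = 0.340 m³/s × 3.156e+07 s/yr = 1.073e+07 m³/yr.
Steady-state CSTR mass balance: W = Q·C + k·V·C, so C = W/(Q + kV).
Q + kV = 1.073e+07 + 21·862000 = 2.883e+07 m³/yr.
C = 16100/2.883e+07 = 0.0005584 kg/m³ = 0.5584 mg/L.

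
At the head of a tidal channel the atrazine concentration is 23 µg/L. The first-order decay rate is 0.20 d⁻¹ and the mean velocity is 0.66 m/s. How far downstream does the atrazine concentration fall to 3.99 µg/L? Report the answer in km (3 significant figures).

From C = C₀·e^(−kt), t = ln(C₀/C)/k = ln(23/3.99)/0.20 = 1.752/0.20 = 8.759 d.
Distance = v·t = 0.66 m/s × 7.567e+05 s = 4.994e+05 m = 499.4 km.

499 km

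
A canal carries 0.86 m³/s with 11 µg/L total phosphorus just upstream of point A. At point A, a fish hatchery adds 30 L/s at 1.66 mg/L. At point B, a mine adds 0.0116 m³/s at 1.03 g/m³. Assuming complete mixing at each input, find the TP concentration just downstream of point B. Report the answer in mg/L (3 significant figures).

11 µg/L = 0.011 mg/L.
30 L/s = 0.03 m³/s.
After input A: C = (0.86·0.011 + 0.03·1.66) / 0.89 = 0.06658 mg/L.
After input B: C = (0.89·0.06658 + 0.0116·1.03) / 0.9016 = 0.07898 mg/L.

0.0790 mg/L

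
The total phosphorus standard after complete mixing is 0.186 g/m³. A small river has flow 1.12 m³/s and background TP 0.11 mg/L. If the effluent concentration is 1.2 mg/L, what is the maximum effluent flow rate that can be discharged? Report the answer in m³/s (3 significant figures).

Mass balance at complete mixing: C_std·(Q_w + Q_r) = Q_w·C_e + Q_r·C_b.
Rearranging, Q_w = Q_r·(C_std − C_b)/(C_e − C_std) = 1.12·(0.186 − 0.11) / (1.2 − 0.186) = 0.08394 m³/s.

0.0839 m³/s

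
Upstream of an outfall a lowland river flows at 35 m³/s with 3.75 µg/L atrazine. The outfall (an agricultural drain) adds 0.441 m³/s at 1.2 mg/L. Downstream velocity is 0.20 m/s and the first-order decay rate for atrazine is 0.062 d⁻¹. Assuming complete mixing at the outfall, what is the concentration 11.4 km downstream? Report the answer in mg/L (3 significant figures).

0.0179 mg/L

3.75 µg/L = 0.00375 mg/L.
After complete mixing, C₀ = (0.441·1.2 + 35·0.00375) / 35.44 = 0.01864 mg/L.
Travel time t = 1.14e+04 m / 0.20 m/s = 5.7e+04 s = 0.6597 d.
C = 0.01864·exp(−0.062·0.6597) = 0.01864·0.9599 = 0.01789 mg/L.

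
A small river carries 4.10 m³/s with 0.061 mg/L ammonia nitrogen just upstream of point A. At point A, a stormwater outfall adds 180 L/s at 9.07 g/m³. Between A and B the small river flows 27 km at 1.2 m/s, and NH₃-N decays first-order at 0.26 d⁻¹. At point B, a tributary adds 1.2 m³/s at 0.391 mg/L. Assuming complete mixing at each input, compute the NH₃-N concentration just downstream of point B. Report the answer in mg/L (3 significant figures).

180 L/s = 0.18 m³/s.
After input A: C = (4.1·0.061 + 0.18·9.07) / 4.28 = 0.4399 mg/L.
Over the 27 km reach to input B (t = 2.25e+04 s = 0.2604 d), decay gives C = 0.4399·exp(−0.26·0.2604) = 0.4111 mg/L.
After input B: C = (4.28·0.4111 + 1.2·0.391) / 5.48 = 0.4067 mg/L.

0.407 mg/L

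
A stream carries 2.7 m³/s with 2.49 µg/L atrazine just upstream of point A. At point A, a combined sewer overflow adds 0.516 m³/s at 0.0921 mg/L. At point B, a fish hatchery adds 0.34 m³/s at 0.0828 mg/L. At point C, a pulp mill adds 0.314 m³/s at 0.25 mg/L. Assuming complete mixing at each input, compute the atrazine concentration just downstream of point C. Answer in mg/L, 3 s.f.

2.49 µg/L = 0.00249 mg/L.
After input A: C = (2.7·0.00249 + 0.516·0.0921) / 3.216 = 0.01687 mg/L.
After input B: C = (3.216·0.01687 + 0.34·0.0828) / 3.556 = 0.02317 mg/L.
After input C: C = (3.556·0.02317 + 0.314·0.25) / 3.87 = 0.04158 mg/L.

0.0416 mg/L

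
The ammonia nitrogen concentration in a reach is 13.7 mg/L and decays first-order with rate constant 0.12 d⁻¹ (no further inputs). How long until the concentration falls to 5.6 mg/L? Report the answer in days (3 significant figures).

7.46 d

t = ln(C₀/C)/k = ln(13.7/5.6)/0.12 = 0.8946/0.12 = 7.455 d.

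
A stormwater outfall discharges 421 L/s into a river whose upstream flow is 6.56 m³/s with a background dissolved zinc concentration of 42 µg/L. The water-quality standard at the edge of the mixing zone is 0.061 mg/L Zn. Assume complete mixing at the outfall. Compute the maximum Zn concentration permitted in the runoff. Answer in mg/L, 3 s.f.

0.357 mg/L

421 L/s = 0.421 m³/s.
42 µg/L = 0.042 mg/L.
Mass balance: 0.061·6.981 = 0.421·Cₑ + 6.56·0.042.
Cₑ = (0.4258 − 0.2755) / 0.421 = 0.3571 mg/L.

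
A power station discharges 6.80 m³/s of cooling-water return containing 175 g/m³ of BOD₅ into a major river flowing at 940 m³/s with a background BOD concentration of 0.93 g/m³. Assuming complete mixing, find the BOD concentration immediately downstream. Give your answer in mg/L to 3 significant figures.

Flow-weighted mixing gives C = (6.8·175 + 940·0.93) / (6.8 + 940) = 2064/946.8 = 2.18 mg/L.

2.18 mg/L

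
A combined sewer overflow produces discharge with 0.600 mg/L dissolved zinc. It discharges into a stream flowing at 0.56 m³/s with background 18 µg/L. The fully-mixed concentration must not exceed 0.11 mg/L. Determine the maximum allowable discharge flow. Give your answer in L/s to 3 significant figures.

105 L/s

18 µg/L = 0.018 mg/L.
Mass balance at complete mixing: C_std·(Q_w + Q_r) = Q_w·C_e + Q_r·C_b.
Rearranging, Q_w = Q_r·(C_std − C_b)/(C_e − C_std) = 0.56·(0.11 − 0.018) / (0.6 − 0.11) = 0.1051 m³/s.
= 105.1 L/s.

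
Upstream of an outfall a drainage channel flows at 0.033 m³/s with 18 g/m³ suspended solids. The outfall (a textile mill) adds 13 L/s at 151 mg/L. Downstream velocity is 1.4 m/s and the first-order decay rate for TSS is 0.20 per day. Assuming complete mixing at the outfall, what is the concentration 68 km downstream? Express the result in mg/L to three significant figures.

49.7 mg/L

13 L/s = 0.013 m³/s.
After complete mixing, C₀ = (0.013·151 + 0.033·18) / 0.046 = 55.59 mg/L.
Travel time t = 6.8e+04 m / 1.4 m/s = 4.857e+04 s = 0.5622 d.
C = 55.59·exp(−0.20·0.5622) = 55.59·0.8937 = 49.68 mg/L.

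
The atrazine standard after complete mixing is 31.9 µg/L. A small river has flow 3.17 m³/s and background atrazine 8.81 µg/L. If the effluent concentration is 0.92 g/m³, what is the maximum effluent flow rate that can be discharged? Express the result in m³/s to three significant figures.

0.0824 m³/s

8.81 µg/L = 0.00881 mg/L.
31.9 µg/L = 0.0319 mg/L.
Mass balance at complete mixing: C_std·(Q_w + Q_r) = Q_w·C_e + Q_r·C_b.
Rearranging, Q_w = Q_r·(C_std − C_b)/(C_e − C_std) = 3.17·(0.0319 − 0.00881) / (0.92 − 0.0319) = 0.08242 m³/s.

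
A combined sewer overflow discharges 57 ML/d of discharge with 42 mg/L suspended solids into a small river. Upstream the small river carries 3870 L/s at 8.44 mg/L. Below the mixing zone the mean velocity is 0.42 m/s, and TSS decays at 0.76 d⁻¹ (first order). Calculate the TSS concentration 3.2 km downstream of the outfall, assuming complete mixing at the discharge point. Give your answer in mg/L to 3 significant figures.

12.5 mg/L

57 ML/d = 0.6597 m³/s.
3870 L/s = 3.87 m³/s.
After complete mixing, C₀ = (0.6597·42 + 3.87·8.44) / 4.53 = 13.33 mg/L.
Travel time t = 3200 m / 0.42 m/s = 7619 s = 0.08818 d.
C = 13.33·exp(−0.76·0.08818) = 13.33·0.9352 = 12.46 mg/L.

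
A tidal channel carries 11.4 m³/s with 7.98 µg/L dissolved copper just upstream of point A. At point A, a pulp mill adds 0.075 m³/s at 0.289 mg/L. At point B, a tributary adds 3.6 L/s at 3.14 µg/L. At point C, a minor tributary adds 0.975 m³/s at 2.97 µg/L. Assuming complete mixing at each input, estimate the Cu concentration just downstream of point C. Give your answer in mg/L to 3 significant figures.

0.00928 mg/L

7.98 µg/L = 0.00798 mg/L.
After input A: C = (11.4·0.00798 + 0.075·0.289) / 11.47 = 0.009817 mg/L.
3.6 L/s = 0.0036 m³/s.
3.14 µg/L = 0.00314 mg/L.
After input B: C = (11.47·0.009817 + 0.0036·0.00314) / 11.48 = 0.009815 mg/L.
2.97 µg/L = 0.00297 mg/L.
After input C: C = (11.48·0.009815 + 0.975·0.00297) / 12.45 = 0.009279 mg/L.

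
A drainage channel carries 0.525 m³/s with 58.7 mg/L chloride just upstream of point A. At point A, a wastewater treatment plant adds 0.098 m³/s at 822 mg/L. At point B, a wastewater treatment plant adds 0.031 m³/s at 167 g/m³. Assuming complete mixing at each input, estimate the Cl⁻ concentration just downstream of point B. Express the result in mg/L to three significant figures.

178 mg/L

After input A: C = (0.525·58.7 + 0.098·822) / 0.623 = 178.8 mg/L.
After input B: C = (0.623·178.8 + 0.031·167) / 0.654 = 178.2 mg/L.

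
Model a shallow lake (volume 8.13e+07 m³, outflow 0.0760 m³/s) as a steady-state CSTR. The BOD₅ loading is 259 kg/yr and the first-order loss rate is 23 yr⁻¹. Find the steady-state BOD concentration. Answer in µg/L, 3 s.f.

0.138 µg/L

Outflow Q = 0.0760 m³/s × 3.156e+07 s/yr = 2.398e+06 m³/yr.
Steady-state CSTR mass balance: W = Q·C + k·V·C, so C = W/(Q + kV).
Q + kV = 2.398e+06 + 23·8.13e+07 = 1.872e+09 m³/yr.
C = 259/1.872e+09 = 1.383e-07 kg/m³ = 0.0001383 mg/L = 0.1383 µg/L.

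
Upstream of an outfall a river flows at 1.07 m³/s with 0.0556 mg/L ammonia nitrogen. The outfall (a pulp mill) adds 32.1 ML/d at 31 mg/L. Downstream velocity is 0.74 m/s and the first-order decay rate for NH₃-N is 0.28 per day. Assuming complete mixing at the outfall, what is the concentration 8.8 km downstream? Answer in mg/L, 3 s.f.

7.73 mg/L

32.1 ML/d = 0.3715 m³/s.
After complete mixing, C₀ = (0.3715·31 + 1.07·0.0556) / 1.442 = 8.031 mg/L.
Travel time t = 8800 m / 0.74 m/s = 1.189e+04 s = 0.1376 d.
C = 8.031·exp(−0.28·0.1376) = 8.031·0.9622 = 7.727 mg/L.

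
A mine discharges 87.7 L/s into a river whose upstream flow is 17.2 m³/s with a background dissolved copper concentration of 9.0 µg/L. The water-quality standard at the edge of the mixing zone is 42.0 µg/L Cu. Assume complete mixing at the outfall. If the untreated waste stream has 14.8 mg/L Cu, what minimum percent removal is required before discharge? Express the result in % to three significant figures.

56.0 %

87.7 L/s = 0.0877 m³/s.
9.0 µg/L = 0.009 mg/L.
42.0 µg/L = 0.042 mg/L.
Mass balance: 0.042·17.29 = 0.0877·Cₑ + 17.2·0.009.
Cₑ = (0.7261 − 0.1548) / 0.0877 = 6.514 mg/L.
Required removal = 1 − 6.514/14.8 = 55.99 %.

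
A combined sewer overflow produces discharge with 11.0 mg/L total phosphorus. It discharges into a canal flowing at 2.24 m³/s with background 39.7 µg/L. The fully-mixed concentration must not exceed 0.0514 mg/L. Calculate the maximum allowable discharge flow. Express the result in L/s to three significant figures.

2.39 L/s

39.7 µg/L = 0.0397 mg/L.
Mass balance at complete mixing: C_std·(Q_w + Q_r) = Q_w·C_e + Q_r·C_b.
Rearranging, Q_w = Q_r·(C_std − C_b)/(C_e − C_std) = 2.24·(0.0514 − 0.0397) / (11 − 0.0514) = 0.002394 m³/s.
= 2.394 L/s.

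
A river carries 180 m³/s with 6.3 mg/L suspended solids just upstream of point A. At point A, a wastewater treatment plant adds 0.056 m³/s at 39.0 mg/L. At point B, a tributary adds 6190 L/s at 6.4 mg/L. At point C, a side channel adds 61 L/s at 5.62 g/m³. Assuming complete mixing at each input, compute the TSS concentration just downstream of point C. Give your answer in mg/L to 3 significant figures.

6.31 mg/L

After input A: C = (180·6.3 + 0.056·39) / 180.1 = 6.31 mg/L.
6190 L/s = 6.19 m³/s.
After input B: C = (180.1·6.31 + 6.19·6.4) / 186.2 = 6.313 mg/L.
61 L/s = 0.061 m³/s.
After input C: C = (186.2·6.313 + 0.061·5.62) / 186.3 = 6.313 mg/L.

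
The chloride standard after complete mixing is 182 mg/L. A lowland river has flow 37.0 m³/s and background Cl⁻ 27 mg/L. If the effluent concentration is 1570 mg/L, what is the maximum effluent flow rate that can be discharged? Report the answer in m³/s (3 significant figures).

4.13 m³/s

Mass balance at complete mixing: C_std·(Q_w + Q_r) = Q_w·C_e + Q_r·C_b.
Rearranging, Q_w = Q_r·(C_std − C_b)/(C_e − C_std) = 37.0·(182 − 27) / (1570 − 182) = 4.132 m³/s.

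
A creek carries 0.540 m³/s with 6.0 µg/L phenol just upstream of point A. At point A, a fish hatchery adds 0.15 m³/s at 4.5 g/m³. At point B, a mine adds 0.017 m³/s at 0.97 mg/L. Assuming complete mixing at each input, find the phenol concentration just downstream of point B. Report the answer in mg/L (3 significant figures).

6.0 µg/L = 0.006 mg/L.
After input A: C = (0.54·0.006 + 0.15·4.5) / 0.69 = 0.983 mg/L.
After input B: C = (0.69·0.983 + 0.017·0.97) / 0.707 = 0.9826 mg/L.

0.983 mg/L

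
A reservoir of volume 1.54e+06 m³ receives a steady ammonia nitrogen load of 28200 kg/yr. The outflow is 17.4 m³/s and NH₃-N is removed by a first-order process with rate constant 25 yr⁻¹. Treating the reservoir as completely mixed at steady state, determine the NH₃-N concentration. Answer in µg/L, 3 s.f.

48.0 µg/L

Outflow Q = 17.4 m³/s × 3.156e+07 s/yr = 5.491e+08 m³/yr.
Steady-state CSTR mass balance: W = Q·C + k·V·C, so C = W/(Q + kV).
Q + kV = 5.491e+08 + 25·1.54e+06 = 5.876e+08 m³/yr.
C = 28200/5.876e+08 = 4.799e-05 kg/m³ = 0.04799 mg/L = 47.99 µg/L.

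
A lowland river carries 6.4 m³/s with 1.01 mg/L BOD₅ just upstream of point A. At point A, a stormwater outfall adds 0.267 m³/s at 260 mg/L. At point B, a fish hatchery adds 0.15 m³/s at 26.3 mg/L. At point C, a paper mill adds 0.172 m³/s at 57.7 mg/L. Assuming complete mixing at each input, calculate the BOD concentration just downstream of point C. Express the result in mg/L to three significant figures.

After input A: C = (6.4·1.01 + 0.267·260) / 6.667 = 11.38 mg/L.
After input B: C = (6.667·11.38 + 0.15·26.3) / 6.817 = 11.71 mg/L.
After input C: C = (6.817·11.71 + 0.172·57.7) / 6.989 = 12.84 mg/L.

12.8 mg/L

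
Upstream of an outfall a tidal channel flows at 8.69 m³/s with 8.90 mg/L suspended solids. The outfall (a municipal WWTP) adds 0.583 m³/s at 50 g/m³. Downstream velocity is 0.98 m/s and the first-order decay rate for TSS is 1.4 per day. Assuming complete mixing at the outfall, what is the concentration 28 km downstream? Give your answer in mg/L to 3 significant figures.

After complete mixing, C₀ = (0.583·50 + 8.69·8.9) / 9.273 = 11.48 mg/L.
Travel time t = 2.8e+04 m / 0.98 m/s = 2.857e+04 s = 0.3307 d.
C = 11.48·exp(−1.4·0.3307) = 11.48·0.6294 = 7.228 mg/L.

7.23 mg/L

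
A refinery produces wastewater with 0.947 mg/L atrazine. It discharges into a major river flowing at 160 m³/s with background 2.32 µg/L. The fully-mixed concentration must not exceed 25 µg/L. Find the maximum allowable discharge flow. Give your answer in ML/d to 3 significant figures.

340 ML/d

2.32 µg/L = 0.00232 mg/L.
25 µg/L = 0.025 mg/L.
Mass balance at complete mixing: C_std·(Q_w + Q_r) = Q_w·C_e + Q_r·C_b.
Rearranging, Q_w = Q_r·(C_std − C_b)/(C_e − C_std) = 160·(0.025 − 0.00232) / (0.947 − 0.025) = 3.936 m³/s.
= 340.1 ML/d.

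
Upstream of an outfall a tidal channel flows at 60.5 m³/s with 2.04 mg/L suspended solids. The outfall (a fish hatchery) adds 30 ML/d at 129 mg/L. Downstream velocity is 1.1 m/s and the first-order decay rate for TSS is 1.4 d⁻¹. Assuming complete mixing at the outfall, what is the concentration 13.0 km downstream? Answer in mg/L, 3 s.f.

30 ML/d = 0.3472 m³/s.
After complete mixing, C₀ = (0.3472·129 + 60.5·2.04) / 60.85 = 2.764 mg/L.
Travel time t = 1.3e+04 m / 1.1 m/s = 1.182e+04 s = 0.1368 d.
C = 2.764·exp(−1.4·0.1368) = 2.764·0.8257 = 2.283 mg/L.

2.28 mg/L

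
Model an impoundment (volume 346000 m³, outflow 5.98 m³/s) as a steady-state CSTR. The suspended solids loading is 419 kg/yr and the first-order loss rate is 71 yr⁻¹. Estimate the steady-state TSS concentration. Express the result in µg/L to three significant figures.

Outflow Q = 5.98 m³/s × 3.156e+07 s/yr = 1.887e+08 m³/yr.
Steady-state CSTR mass balance: W = Q·C + k·V·C, so C = W/(Q + kV).
Q + kV = 1.887e+08 + 71·346000 = 2.133e+08 m³/yr.
C = 419/2.133e+08 = 1.965e-06 kg/m³ = 0.001965 mg/L = 1.965 µg/L.

1.96 µg/L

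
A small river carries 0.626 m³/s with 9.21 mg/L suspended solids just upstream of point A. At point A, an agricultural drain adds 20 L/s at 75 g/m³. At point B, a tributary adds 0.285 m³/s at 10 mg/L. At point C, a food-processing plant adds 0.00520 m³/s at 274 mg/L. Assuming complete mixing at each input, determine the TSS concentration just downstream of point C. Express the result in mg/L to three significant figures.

12.3 mg/L

20 L/s = 0.02 m³/s.
After input A: C = (0.626·9.21 + 0.02·75) / 0.646 = 11.25 mg/L.
After input B: C = (0.646·11.25 + 0.285·10) / 0.931 = 10.87 mg/L.
After input C: C = (0.931·10.87 + 0.0052·274) / 0.9362 = 12.33 mg/L.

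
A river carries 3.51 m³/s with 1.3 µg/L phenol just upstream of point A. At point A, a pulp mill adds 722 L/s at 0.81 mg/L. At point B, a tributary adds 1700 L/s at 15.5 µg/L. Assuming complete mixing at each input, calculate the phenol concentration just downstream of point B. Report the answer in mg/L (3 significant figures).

1.3 µg/L = 0.0013 mg/L.
722 L/s = 0.722 m³/s.
After input A: C = (3.51·0.0013 + 0.722·0.81) / 4.232 = 0.1393 mg/L.
1700 L/s = 1.7 m³/s.
15.5 µg/L = 0.0155 mg/L.
After input B: C = (4.232·0.1393 + 1.7·0.0155) / 5.932 = 0.1038 mg/L.

0.104 mg/L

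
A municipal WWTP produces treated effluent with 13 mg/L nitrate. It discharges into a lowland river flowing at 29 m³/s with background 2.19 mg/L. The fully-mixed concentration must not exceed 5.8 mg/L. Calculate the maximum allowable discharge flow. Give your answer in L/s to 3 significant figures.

Mass balance at complete mixing: C_std·(Q_w + Q_r) = Q_w·C_e + Q_r·C_b.
Rearranging, Q_w = Q_r·(C_std − C_b)/(C_e − C_std) = 29·(5.8 − 2.19) / (13 − 5.8) = 14.54 m³/s.
= 1.454e+04 L/s.

14500 L/s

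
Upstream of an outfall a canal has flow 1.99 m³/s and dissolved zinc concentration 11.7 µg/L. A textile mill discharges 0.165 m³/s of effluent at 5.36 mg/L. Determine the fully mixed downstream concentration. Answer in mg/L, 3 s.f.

0.421 mg/L

11.7 µg/L = 0.0117 mg/L.
Conservation of mass across the mixing zone: C = (0.165·5.36 + 1.99·0.0117) / (0.165 + 1.99) = 0.9077/2.155 = 0.4212 mg/L.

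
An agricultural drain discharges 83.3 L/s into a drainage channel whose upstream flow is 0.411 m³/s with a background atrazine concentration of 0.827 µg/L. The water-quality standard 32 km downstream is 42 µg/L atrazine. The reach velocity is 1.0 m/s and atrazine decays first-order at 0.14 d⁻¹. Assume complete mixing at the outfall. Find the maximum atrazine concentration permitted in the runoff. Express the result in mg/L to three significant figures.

0.258 mg/L

83.3 L/s = 0.0833 m³/s.
0.827 µg/L = 0.000827 mg/L.
42 µg/L = 0.042 mg/L.
Travel time to the compliance point: t = 3.2e+04/1.0 = 3.2e+04 s = 0.3704 d; decay factor exp(−0.14·0.3704) = 0.9495.
So the concentration just after mixing may be at most 0.042/0.9495 = 0.04424 mg/L.
Mass balance: 0.04424·0.4943 = 0.0833·Cₑ + 0.411·0.000827.
Cₑ = (0.02187 − 0.0003399) / 0.0833 = 0.2584 mg/L.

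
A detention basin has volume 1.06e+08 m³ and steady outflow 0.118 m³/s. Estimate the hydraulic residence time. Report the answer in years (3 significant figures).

Q = 0.118 m³/s × 3.156e+07 s/yr = 3.724e+06 m³/yr.
Hydraulic residence time τ = V/Q = 1.06e+08/3.724e+06 = 28.47 yr.

28.5 yr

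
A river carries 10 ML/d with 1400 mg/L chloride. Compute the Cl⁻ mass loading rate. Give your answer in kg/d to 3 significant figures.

14000 kg/d

10 ML/d = 0.1157 m³/s.
Mass flux = Q·C = 0.1157 m³/s × 1400 g/m³ = 162 g/s.
= 162 g/s × 86.4 = 1.4e+04 kg/d.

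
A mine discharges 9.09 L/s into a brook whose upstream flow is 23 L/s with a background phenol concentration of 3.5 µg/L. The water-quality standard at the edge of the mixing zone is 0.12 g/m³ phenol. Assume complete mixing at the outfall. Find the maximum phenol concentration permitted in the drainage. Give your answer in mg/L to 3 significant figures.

0.415 mg/L

9.09 L/s = 0.00909 m³/s.
23 L/s = 0.023 m³/s.
3.5 µg/L = 0.0035 mg/L.
Mass balance: 0.12·0.03209 = 0.00909·Cₑ + 0.023·0.0035.
Cₑ = (0.003851 − 8.05e-05) / 0.00909 = 0.4148 mg/L.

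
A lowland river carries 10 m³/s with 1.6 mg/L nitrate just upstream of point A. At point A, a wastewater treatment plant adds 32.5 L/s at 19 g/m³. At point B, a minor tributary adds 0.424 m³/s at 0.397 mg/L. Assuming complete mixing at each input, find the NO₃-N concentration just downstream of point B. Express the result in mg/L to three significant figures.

32.5 L/s = 0.0325 m³/s.
After input A: C = (10·1.6 + 0.0325·19) / 10.03 = 1.656 mg/L.
After input B: C = (10.03·1.656 + 0.424·0.397) / 10.46 = 1.605 mg/L.

1.61 mg/L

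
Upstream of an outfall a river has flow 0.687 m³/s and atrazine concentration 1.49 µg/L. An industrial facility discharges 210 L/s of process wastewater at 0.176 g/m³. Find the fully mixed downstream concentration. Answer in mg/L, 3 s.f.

210 L/s = 0.21 m³/s.
1.49 µg/L = 0.00149 mg/L.
Flow-weighted mixing gives C = (0.21·0.176 + 0.687·0.00149) / (0.21 + 0.687) = 0.03798/0.897 = 0.04235 mg/L.

0.0423 mg/L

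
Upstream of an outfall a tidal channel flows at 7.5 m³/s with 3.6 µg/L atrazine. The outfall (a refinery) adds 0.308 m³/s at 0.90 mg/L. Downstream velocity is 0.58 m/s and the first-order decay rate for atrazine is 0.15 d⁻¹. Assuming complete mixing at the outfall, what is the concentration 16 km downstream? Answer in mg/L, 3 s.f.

0.0371 mg/L

3.6 µg/L = 0.0036 mg/L.
After complete mixing, C₀ = (0.308·0.9 + 7.5·0.0036) / 7.808 = 0.03896 mg/L.
Travel time t = 1.6e+04 m / 0.58 m/s = 2.759e+04 s = 0.3193 d.
C = 0.03896·exp(−0.15·0.3193) = 0.03896·0.9532 = 0.03714 mg/L.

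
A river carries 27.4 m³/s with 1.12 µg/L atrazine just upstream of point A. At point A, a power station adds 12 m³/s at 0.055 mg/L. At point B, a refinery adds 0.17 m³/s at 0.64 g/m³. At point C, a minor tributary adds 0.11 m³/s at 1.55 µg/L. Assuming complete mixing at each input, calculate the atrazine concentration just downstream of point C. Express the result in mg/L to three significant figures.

1.12 µg/L = 0.00112 mg/L.
After input A: C = (27.4·0.00112 + 12·0.055) / 39.4 = 0.01753 mg/L.
After input B: C = (39.4·0.01753 + 0.17·0.64) / 39.57 = 0.0202 mg/L.
1.55 µg/L = 0.00155 mg/L.
After input C: C = (39.57·0.0202 + 0.11·0.00155) / 39.68 = 0.02015 mg/L.

0.0202 mg/L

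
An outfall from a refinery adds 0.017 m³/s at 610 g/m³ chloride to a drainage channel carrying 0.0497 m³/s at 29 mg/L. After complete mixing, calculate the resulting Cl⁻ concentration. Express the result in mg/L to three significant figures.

Conservation of mass across the mixing zone: C = (0.017·610 + 0.0497·29) / (0.017 + 0.0497) = 11.81/0.0667 = 177.1 mg/L.

177 mg/L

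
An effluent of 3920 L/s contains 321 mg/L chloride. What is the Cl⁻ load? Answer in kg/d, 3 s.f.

3920 L/s = 3.92 m³/s.
Mass flux = Q·C = 3.92 m³/s × 321 g/m³ = 1258 g/s.
= 1258 g/s × 86.4 = 1.087e+05 kg/d.

109000 kg/d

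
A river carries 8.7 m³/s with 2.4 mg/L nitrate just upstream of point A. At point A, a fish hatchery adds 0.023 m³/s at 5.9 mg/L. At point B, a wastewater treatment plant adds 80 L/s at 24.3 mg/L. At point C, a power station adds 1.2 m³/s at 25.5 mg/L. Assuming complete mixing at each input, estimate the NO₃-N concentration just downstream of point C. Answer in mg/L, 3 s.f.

5.35 mg/L

After input A: C = (8.7·2.4 + 0.023·5.9) / 8.723 = 2.409 mg/L.
80 L/s = 0.08 m³/s.
After input B: C = (8.723·2.409 + 0.08·24.3) / 8.803 = 2.608 mg/L.
After input C: C = (8.803·2.608 + 1.2·25.5) / 10 = 5.354 mg/L.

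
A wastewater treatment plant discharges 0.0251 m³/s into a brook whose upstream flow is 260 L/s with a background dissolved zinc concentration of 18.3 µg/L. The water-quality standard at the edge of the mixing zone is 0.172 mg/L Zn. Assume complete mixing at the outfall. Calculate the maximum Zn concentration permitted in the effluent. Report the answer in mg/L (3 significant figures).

260 L/s = 0.26 m³/s.
18.3 µg/L = 0.0183 mg/L.
Mass balance: 0.172·0.2851 = 0.0251·Cₑ + 0.26·0.0183.
Cₑ = (0.04904 − 0.004758) / 0.0251 = 1.764 mg/L.

1.76 mg/L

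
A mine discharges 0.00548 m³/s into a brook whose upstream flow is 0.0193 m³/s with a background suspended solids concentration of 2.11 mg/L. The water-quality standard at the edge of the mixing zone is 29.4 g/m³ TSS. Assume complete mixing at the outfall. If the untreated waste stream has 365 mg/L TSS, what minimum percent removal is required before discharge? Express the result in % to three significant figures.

65.6 %

Mass balance: 29.4·0.02478 = 0.00548·Cₑ + 0.0193·2.11.
Cₑ = (0.7285 − 0.04072) / 0.00548 = 125.5 mg/L.
Required removal = 1 − 125.5/365 = 65.61 %.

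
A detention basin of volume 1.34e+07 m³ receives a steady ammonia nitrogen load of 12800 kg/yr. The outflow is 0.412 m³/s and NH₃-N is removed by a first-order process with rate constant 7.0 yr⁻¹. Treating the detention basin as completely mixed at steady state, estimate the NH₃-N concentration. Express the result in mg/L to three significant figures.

Outflow Q = 0.412 m³/s × 3.156e+07 s/yr = 1.3e+07 m³/yr.
Steady-state CSTR mass balance: W = Q·C + k·V·C, so C = W/(Q + kV).
Q + kV = 1.3e+07 + 7.0·1.34e+07 = 1.068e+08 m³/yr.
C = 12800/1.068e+08 = 0.0001198 kg/m³ = 0.1198 mg/L.

0.120 mg/L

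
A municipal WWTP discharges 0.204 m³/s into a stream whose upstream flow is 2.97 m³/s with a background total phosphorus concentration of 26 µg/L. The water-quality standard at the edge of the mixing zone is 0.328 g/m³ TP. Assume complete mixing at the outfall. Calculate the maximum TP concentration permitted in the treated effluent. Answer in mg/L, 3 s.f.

26 µg/L = 0.026 mg/L.
Mass balance: 0.328·3.174 = 0.204·Cₑ + 2.97·0.026.
Cₑ = (1.041 − 0.07722) / 0.204 = 4.725 mg/L.

4.72 mg/L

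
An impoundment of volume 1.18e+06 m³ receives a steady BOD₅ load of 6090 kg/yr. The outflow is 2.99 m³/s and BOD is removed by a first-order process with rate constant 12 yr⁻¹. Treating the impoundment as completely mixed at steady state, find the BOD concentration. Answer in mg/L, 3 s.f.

0.0561 mg/L

Outflow Q = 2.99 m³/s × 3.156e+07 s/yr = 9.436e+07 m³/yr.
Steady-state CSTR mass balance: W = Q·C + k·V·C, so C = W/(Q + kV).
Q + kV = 9.436e+07 + 12·1.18e+06 = 1.085e+08 m³/yr.
C = 6090/1.085e+08 = 5.612e-05 kg/m³ = 0.05612 mg/L.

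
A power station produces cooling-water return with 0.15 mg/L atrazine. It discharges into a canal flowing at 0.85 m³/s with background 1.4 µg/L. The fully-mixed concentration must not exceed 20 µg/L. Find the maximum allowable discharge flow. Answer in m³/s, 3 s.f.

0.122 m³/s

1.4 µg/L = 0.0014 mg/L.
20 µg/L = 0.02 mg/L.
Mass balance at complete mixing: C_std·(Q_w + Q_r) = Q_w·C_e + Q_r·C_b.
Rearranging, Q_w = Q_r·(C_std − C_b)/(C_e − C_std) = 0.85·(0.02 − 0.0014) / (0.15 − 0.02) = 0.1216 m³/s.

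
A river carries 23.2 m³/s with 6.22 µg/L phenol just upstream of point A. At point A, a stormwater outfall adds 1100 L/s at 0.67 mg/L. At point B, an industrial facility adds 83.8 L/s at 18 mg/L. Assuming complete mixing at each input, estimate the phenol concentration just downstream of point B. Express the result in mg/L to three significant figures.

6.22 µg/L = 0.00622 mg/L.
1100 L/s = 1.1 m³/s.
After input A: C = (23.2·0.00622 + 1.1·0.67) / 24.3 = 0.03627 mg/L.
83.8 L/s = 0.0838 m³/s.
After input B: C = (24.3·0.03627 + 0.0838·18) / 24.38 = 0.098 mg/L.

0.0980 mg/L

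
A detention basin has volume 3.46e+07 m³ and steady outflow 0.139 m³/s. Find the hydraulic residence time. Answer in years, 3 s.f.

7.89 yr

Q = 0.139 m³/s × 3.156e+07 s/yr = 4.387e+06 m³/yr.
Hydraulic residence time τ = V/Q = 3.46e+07/4.387e+06 = 7.888 yr.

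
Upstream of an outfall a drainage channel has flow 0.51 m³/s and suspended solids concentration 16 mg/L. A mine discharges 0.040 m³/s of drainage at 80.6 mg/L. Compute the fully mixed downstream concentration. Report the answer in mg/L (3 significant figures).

20.7 mg/L

Flow-weighted mixing gives C = (0.04·80.6 + 0.51·16) / (0.04 + 0.51) = 11.38/0.55 = 20.7 mg/L.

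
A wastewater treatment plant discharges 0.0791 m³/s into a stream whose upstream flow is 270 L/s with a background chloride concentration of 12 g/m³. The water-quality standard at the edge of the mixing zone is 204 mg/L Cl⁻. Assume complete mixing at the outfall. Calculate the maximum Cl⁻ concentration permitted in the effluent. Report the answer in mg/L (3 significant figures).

859 mg/L

270 L/s = 0.27 m³/s.
Mass balance: 204·0.3491 = 0.0791·Cₑ + 0.27·12.
Cₑ = (71.22 − 3.24) / 0.0791 = 859.4 mg/L.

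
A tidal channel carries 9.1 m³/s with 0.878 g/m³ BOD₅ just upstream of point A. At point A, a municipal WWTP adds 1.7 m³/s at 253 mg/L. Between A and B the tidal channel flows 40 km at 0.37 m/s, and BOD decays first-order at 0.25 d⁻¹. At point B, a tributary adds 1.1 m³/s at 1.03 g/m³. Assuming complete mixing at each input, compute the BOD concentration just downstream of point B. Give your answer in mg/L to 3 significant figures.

27.0 mg/L

After input A: C = (9.1·0.878 + 1.7·253) / 10.8 = 40.56 mg/L.
Over the 40 km reach to input B (t = 1.081e+05 s = 1.251 d), decay gives C = 40.56·exp(−0.25·1.251) = 29.67 mg/L.
After input B: C = (10.8·29.67 + 1.1·1.03) / 11.9 = 27.02 mg/L.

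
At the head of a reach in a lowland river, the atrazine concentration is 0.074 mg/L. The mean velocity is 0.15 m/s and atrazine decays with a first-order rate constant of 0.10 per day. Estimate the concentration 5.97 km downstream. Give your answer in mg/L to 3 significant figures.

0.0707 mg/L

Travel time t = 5.97 km / 0.15 m/s = 5970/0.15 = 3.98e+04 s = 0.4606 d.
First-order decay: C = 0.074·exp(−0.10·0.4606) = 0.074·0.955 = 0.07067 mg/L.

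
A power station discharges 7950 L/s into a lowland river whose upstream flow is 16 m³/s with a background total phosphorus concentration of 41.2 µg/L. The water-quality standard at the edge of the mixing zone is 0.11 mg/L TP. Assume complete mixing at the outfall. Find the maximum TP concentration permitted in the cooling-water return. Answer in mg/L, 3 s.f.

0.248 mg/L

7950 L/s = 7.95 m³/s.
41.2 µg/L = 0.0412 mg/L.
Mass balance: 0.11·23.95 = 7.95·Cₑ + 16·0.0412.
Cₑ = (2.635 − 0.6592) / 7.95 = 0.2485 mg/L.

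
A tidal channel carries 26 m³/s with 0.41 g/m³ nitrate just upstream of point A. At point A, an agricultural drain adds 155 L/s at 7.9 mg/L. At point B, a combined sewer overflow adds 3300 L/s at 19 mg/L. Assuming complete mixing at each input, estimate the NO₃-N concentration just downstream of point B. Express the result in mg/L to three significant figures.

155 L/s = 0.155 m³/s.
After input A: C = (26·0.41 + 0.155·7.9) / 26.16 = 0.4544 mg/L.
3300 L/s = 3.3 m³/s.
After input B: C = (26.16·0.4544 + 3.3·19) / 29.46 = 2.532 mg/L.

2.53 mg/L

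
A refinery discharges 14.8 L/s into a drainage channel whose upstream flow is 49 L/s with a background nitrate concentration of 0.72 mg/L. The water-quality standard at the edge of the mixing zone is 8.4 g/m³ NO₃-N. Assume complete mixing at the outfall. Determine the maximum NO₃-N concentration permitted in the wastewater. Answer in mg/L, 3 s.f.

14.8 L/s = 0.0148 m³/s.
49 L/s = 0.049 m³/s.
Mass balance: 8.4·0.0638 = 0.0148·Cₑ + 0.049·0.72.
Cₑ = (0.5359 − 0.03528) / 0.0148 = 33.83 mg/L.

33.8 mg/L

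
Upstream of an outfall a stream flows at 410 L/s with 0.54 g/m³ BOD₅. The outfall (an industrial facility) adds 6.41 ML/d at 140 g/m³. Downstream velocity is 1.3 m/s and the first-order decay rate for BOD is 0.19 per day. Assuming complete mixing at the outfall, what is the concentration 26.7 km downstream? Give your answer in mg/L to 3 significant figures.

20.9 mg/L

6.41 ML/d = 0.07419 m³/s.
410 L/s = 0.41 m³/s.
After complete mixing, C₀ = (0.07419·140 + 0.41·0.54) / 0.4842 = 21.91 mg/L.
Travel time t = 2.67e+04 m / 1.3 m/s = 2.054e+04 s = 0.2377 d.
C = 21.91·exp(−0.19·0.2377) = 21.91·0.9558 = 20.94 mg/L.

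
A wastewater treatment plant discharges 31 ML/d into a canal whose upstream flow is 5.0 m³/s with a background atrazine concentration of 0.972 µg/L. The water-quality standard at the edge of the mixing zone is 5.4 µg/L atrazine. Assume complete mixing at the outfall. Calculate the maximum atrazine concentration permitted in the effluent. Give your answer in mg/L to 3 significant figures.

31 ML/d = 0.3588 m³/s.
0.972 µg/L = 0.000972 mg/L.
5.4 µg/L = 0.0054 mg/L.
Mass balance: 0.0054·5.359 = 0.3588·Cₑ + 5·0.000972.
Cₑ = (0.02894 − 0.00486) / 0.3588 = 0.06711 mg/L.

0.0671 mg/L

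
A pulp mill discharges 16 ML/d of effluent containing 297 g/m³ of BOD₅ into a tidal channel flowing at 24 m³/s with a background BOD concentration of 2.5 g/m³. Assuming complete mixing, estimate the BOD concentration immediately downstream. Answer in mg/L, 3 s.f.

16 ML/d = 0.1852 m³/s.
By mass balance at complete mixing, C = (0.1852·297 + 24·2.5) / (0.1852 + 24) = 115/24.19 = 4.755 mg/L.

4.75 mg/L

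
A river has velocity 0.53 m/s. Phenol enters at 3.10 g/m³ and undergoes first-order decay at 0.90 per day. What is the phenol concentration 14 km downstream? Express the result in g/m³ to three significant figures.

2.35 g/m³

Travel time t = 14 km / 0.53 m/s = 1.4e+04/0.53 = 2.642e+04 s = 0.3057 d.
First-order decay: C = 3.10·exp(−0.90·0.3057) = 3.10·0.7595 = 2.354 g/m³.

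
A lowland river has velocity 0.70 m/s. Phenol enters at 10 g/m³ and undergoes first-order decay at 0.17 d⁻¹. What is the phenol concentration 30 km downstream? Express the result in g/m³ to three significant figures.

Travel time t = 30 km / 0.70 m/s = 3e+04/0.70 = 4.286e+04 s = 0.496 d.
First-order decay: C = 10·exp(−0.17·0.496) = 10·0.9191 = 9.191 g/m³.

9.19 g/m³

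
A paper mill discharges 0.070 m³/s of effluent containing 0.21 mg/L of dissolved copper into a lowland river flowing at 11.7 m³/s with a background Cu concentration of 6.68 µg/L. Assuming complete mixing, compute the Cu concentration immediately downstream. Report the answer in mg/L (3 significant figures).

6.68 µg/L = 0.00668 mg/L.
Conservation of mass across the mixing zone: C = (0.07·0.21 + 11.7·0.00668) / (0.07 + 11.7) = 0.09286/11.77 = 0.007889 mg/L.

0.00789 mg/L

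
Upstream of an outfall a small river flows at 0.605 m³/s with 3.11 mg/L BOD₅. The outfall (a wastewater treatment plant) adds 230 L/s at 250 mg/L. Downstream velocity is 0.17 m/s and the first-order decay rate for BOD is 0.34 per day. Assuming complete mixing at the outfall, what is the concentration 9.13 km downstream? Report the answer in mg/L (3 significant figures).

57.6 mg/L

230 L/s = 0.23 m³/s.
After complete mixing, C₀ = (0.23·250 + 0.605·3.11) / 0.835 = 71.12 mg/L.
Travel time t = 9130 m / 0.17 m/s = 5.371e+04 s = 0.6216 d.
C = 71.12·exp(−0.34·0.6216) = 71.12·0.8095 = 57.57 mg/L.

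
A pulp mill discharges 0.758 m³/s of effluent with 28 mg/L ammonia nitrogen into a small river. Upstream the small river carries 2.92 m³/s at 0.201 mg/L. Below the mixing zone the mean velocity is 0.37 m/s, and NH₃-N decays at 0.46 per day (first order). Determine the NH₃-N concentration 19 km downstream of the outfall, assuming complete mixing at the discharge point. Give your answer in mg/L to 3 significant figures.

After complete mixing, C₀ = (0.758·28 + 2.92·0.201) / 3.678 = 5.93 mg/L.
Travel time t = 1.9e+04 m / 0.37 m/s = 5.135e+04 s = 0.5943 d.
C = 5.93·exp(−0.46·0.5943) = 5.93·0.7608 = 4.512 mg/L.

4.51 mg/L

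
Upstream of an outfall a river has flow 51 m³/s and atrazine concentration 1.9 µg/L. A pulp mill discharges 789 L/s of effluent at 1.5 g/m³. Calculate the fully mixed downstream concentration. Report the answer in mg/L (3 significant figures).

0.0247 mg/L

789 L/s = 0.789 m³/s.
1.9 µg/L = 0.0019 mg/L.
Conservation of mass across the mixing zone: C = (0.789·1.5 + 51·0.0019) / (0.789 + 51) = 1.28/51.79 = 0.02472 mg/L.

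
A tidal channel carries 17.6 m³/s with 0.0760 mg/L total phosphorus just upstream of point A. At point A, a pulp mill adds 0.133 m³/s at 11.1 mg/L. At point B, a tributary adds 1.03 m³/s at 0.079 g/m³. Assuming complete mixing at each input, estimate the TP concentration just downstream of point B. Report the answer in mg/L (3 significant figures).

After input A: C = (17.6·0.076 + 0.133·11.1) / 17.73 = 0.1587 mg/L.
After input B: C = (17.73·0.1587 + 1.03·0.079) / 18.76 = 0.1543 mg/L.

0.154 mg/L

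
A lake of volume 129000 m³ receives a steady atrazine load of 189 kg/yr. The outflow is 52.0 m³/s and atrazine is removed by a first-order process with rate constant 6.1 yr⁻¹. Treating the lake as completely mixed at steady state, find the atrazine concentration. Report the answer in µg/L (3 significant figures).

Outflow Q = 52.0 m³/s × 3.156e+07 s/yr = 1.641e+09 m³/yr.
Steady-state CSTR mass balance: W = Q·C + k·V·C, so C = W/(Q + kV).
Q + kV = 1.641e+09 + 6.1·129000 = 1.642e+09 m³/yr.
C = 189/1.642e+09 = 1.151e-07 kg/m³ = 0.0001151 mg/L = 0.1151 µg/L.

0.115 µg/L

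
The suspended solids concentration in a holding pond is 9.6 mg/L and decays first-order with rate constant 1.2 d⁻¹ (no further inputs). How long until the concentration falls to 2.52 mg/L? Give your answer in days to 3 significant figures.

t = ln(C₀/C)/k = ln(9.6/2.52)/1.2 = 1.338/1.2 = 1.115 d.

1.11 d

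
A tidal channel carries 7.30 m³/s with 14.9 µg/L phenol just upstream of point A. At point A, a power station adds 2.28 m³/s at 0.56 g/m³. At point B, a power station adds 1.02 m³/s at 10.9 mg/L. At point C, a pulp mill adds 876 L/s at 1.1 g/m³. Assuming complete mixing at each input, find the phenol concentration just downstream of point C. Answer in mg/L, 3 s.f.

1.17 mg/L

14.9 µg/L = 0.0149 mg/L.
After input A: C = (7.3·0.0149 + 2.28·0.56) / 9.58 = 0.1446 mg/L.
After input B: C = (9.58·0.1446 + 1.02·10.9) / 10.6 = 1.18 mg/L.
876 L/s = 0.876 m³/s.
After input C: C = (10.6·1.18 + 0.876·1.1) / 11.48 = 1.174 mg/L.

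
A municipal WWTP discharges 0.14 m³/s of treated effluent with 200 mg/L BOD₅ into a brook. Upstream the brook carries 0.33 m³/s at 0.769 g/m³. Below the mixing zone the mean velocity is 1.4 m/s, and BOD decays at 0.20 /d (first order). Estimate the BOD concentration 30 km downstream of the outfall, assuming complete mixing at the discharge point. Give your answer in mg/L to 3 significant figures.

After complete mixing, C₀ = (0.14·200 + 0.33·0.769) / 0.47 = 60.11 mg/L.
Travel time t = 3e+04 m / 1.4 m/s = 2.143e+04 s = 0.248 d.
C = 60.11·exp(−0.20·0.248) = 60.11·0.9516 = 57.21 mg/L.

57.2 mg/L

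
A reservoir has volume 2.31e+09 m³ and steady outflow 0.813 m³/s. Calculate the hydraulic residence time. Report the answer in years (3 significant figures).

Q = 0.813 m³/s × 3.156e+07 s/yr = 2.566e+07 m³/yr.
Hydraulic residence time τ = V/Q = 2.31e+09/2.566e+07 = 90.04 yr.

90.0 yr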